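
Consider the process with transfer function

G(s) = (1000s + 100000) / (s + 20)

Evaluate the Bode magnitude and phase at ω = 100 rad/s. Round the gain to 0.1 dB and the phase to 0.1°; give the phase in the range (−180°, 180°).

Substitute s = j100:
Numerator: 1000(j100) + 100000 = 100000 + j100000
Denominator: (j100) + 20 = 20 + j100
|N| = √(100000² + 100000²) ≈ 1.4142e+05, ∠N ≈ 45.00°
|D| = √(20² + 100²) ≈ 101.98, ∠D ≈ 78.69°
|G| = 1.4142e+05 / 101.98 ≈ 1386.7
Gain = 20 log₁₀(1386.7) ≈ 62.84 dB
∠G = 45.00° − 78.69° = -33.69°

62.8 dB, -33.7°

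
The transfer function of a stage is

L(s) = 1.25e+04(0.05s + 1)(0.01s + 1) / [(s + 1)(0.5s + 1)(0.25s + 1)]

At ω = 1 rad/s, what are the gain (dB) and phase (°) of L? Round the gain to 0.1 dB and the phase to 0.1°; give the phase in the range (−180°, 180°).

At ω = 1 rad/s:
zero (1 + j1·0.05) = 1 + j0.05 → |·| ≈ 1.0012, ∠ ≈ 2.86°
zero (1 + j1·0.01) = 1 + j0.01 → |·| ≈ 1, ∠ ≈ 0.57°
pole (1 + j1·1) = 1 + j1 → |·| ≈ 1.4142, ∠ ≈ 45.00°
pole (1 + j1·0.5) = 1 + j0.5 → |·| ≈ 1.118, ∠ ≈ 26.57°
pole (1 + j1·0.25) = 1 + j0.25 → |·| ≈ 1.0308, ∠ ≈ 14.04°
|L| = 1.25e+04 · 1.0012 · 1 / (1.4142 · 1.118 · 1.0308) ≈ 7679
Gain = 20 log₁₀(7679) ≈ 77.71 dB
∠L = (2.86° + 0.57°) − (45.00° + 26.57° + 14.04°) = -82.18°

77.7 dB, -82.2°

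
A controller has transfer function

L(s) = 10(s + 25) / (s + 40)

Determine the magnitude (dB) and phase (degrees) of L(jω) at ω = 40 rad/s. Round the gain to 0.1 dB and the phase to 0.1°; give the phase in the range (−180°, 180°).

18.4 dB, 13.0°

At s = jω = j40:
zero (s+25): 25 + j40 → |·| = √(25²+40²) = √2225 ≈ 47.17, ∠ = arctan(40/25) ≈ 57.99°
pole (s+40): 40 + j40 → |·| = √(40²+40²) = √3200 ≈ 56.569, ∠ = arctan(40/40) ≈ 45.00°
|L| = 10 · 47.17 / 56.569 ≈ 8.3385
Gain = 20 log₁₀(8.3385) ≈ 18.42 dB
∠L = 57.99° − 45.00° = 12.99°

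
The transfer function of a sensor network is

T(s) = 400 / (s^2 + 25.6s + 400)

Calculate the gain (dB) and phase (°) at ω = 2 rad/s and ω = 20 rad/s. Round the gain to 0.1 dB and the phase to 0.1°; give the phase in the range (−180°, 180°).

At s = jω = j2:
quadratic: (j2)² + 25.6·j2 + 400 = 396 + j51.2 → |·| ≈ 399.3, ∠ ≈ 7.37°
|T| = 400 / 399.3 ≈ 1.0018
Gain = 20 log₁₀(1.0018) ≈ 0.02 dB
∠T = 0.00° − 7.37° = -7.37°

At s = jω = j20:
quadratic: (j20)² + 25.6·j20 + 400 = 0 + j512 → |·| ≈ 512, ∠ ≈ 90.00°
|T| = 400 / 512 ≈ 0.78125
Gain = 20 log₁₀(0.78125) ≈ -2.14 dB
∠T = 0.00° − 90.00° = -90.00°

ω = 2: 0.0 dB, -7.4°; ω = 20: -2.1 dB, -90.0°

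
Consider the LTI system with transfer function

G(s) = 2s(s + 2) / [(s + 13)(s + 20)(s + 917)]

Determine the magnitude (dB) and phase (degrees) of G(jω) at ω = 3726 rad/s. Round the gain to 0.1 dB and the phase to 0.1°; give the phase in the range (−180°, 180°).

-65.7 dB, -75.7°

At s = jω = j3726:
zero (s+2): 2 + j3726 → |·| = √(2²+3726²) = √13883080 ≈ 3726, ∠ = arctan(3726/2) ≈ 89.97°
zero at origin: s = j3726 → |·| = 3726, ∠ = 90.00°
pole (s+13): 13 + j3726 → |·| = √(13²+3726²) = √13883245 ≈ 3726, ∠ = arctan(3726/13) ≈ 89.80°
pole (s+20): 20 + j3726 → |·| = √(20²+3726²) = √13883476 ≈ 3726.1, ∠ = arctan(3726/20) ≈ 89.69°
pole (s+917): 917 + j3726 → |·| = √(917²+3726²) = √14723965 ≈ 3837.2, ∠ = arctan(3726/917) ≈ 76.17°
|G| = 2 · 1.3883e+07 / 5.3274e+10 ≈ 0.00052119
Gain = 20 log₁₀(0.00052119) ≈ -65.66 dB
∠G = 179.97° − 255.66° = -75.69°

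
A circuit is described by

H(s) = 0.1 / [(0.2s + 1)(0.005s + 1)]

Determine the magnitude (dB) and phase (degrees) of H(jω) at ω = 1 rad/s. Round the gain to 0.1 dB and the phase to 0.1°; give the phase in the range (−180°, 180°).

At ω = 1 rad/s:
pole (1 + j1·0.2) = 1 + j0.2 → |·| ≈ 1.0198, ∠ ≈ 11.31°
pole (1 + j1·0.005) = 1 + j0.005 → |·| ≈ 1, ∠ ≈ 0.29°
|H| = 0.1 · 1 / (1.0198 · 1) ≈ 0.098058
Gain = 20 log₁₀(0.098058) ≈ -20.17 dB
∠H = (0°) − (11.31° + 0.29°) = -11.60°

-20.2 dB, -11.6°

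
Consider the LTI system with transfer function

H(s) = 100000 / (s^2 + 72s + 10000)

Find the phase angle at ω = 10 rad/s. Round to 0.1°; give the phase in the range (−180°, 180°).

-4.2°

At s = jω = j10:
quadratic: (j10)² + 72·j10 + 10000 = 9900 + j720 → |·| ≈ 9926.1, ∠ ≈ 4.16°
∠H = 0.00° − 4.16° = -4.16°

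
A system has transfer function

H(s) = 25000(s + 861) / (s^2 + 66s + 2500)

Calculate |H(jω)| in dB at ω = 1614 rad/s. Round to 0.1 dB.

24.9 dB

At s = jω = j1614:
zero (s+861): 861 + j1614 → |·| = √(861²+1614²) = √3346317 ≈ 1829.3, ∠ = arctan(1614/861) ≈ 61.92°
quadratic: (j1614)² + 66·j1614 + 2500 = -2602496 + j106524 → |·| ≈ 2.6047e+06, ∠ ≈ 177.66°
|H| = 25000 · 1829.3 / 2.6047e+06 ≈ 17.558
Gain = 20 log₁₀(17.558) ≈ 24.89 dB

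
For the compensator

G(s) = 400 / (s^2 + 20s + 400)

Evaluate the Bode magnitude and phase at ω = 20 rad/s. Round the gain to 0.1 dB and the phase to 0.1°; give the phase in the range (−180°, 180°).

0.0 dB, -90.0°

At s = jω = j20:
quadratic: (j20)² + 20·j20 + 400 = 0 + j400 → |·| ≈ 400, ∠ ≈ 90.00°
|G| = 400 / 400 ≈ 1
Gain = 20 log₁₀(1) ≈ 0.00 dB
∠G = 0.00° − 90.00° = -90.00°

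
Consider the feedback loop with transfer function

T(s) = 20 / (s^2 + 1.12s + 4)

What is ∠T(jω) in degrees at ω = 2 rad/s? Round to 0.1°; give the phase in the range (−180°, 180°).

-90.0°

At s = jω = j2:
quadratic: (j2)² + 1.12·j2 + 4 = 0 + j2.24 → |·| ≈ 2.24, ∠ ≈ 90.00°
∠T = 0.00° − 90.00° = -90.00°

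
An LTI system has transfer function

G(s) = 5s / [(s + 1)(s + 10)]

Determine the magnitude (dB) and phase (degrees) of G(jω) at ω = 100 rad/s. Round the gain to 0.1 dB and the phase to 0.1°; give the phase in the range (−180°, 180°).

-26.1 dB, -83.7°

At s = jω = j100:
zero at origin: s = j100 → |·| = 100, ∠ = 90.00°
pole (s+1): 1 + j100 → |·| = √(1²+100²) = √10001 ≈ 100, ∠ = arctan(100/1) ≈ 89.43°
pole (s+10): 10 + j100 → |·| = √(10²+100²) = √10100 ≈ 100.5, ∠ = arctan(100/10) ≈ 84.29°
|G| = 5 · 100 / 10050 ≈ 0.049751
Gain = 20 log₁₀(0.049751) ≈ -26.06 dB
∠G = 90.00° − 173.72° = -83.72°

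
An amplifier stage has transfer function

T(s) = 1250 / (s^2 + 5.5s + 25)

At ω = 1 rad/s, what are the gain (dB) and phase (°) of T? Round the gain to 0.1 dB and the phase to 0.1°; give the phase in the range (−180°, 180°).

34.1 dB, -12.9°

At s = jω = j1:
quadratic: (j1)² + 5.5·j1 + 25 = 24 + j5.5 → |·| ≈ 24.622, ∠ ≈ 12.91°
|T| = 1250 / 24.622 ≈ 50.768
Gain = 20 log₁₀(50.768) ≈ 34.11 dB
∠T = 0.00° − 12.91° = -12.91°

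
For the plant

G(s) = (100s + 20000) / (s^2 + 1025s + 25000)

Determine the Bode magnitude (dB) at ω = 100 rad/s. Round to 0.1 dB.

-13.3 dB

Substitute s = j100:
Numerator: 100(j100) + 20000 = 20000 + j10000
Denominator: (j100)^2 + 1025(j100) + 25000 = 15000 + j102500
|N| = √(20000² + 10000²) ≈ 22361, ∠N ≈ 26.57°
|D| = √(15000² + 102500²) ≈ 1.0359e+05, ∠D ≈ 81.67°
|G| = 22361 / 1.0359e+05 ≈ 0.21586
Gain = 20 log₁₀(0.21586) ≈ -13.32 dB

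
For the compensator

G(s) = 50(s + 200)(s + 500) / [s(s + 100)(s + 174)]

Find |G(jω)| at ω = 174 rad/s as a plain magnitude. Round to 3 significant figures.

0.817

At s = jω = j174:
zero (s+200): 200 + j174 → |·| = √(200²+174²) = √70276 ≈ 265.1, ∠ = arctan(174/200) ≈ 41.02°
zero (s+500): 500 + j174 → |·| = √(500²+174²) = √280276 ≈ 529.41, ∠ = arctan(174/500) ≈ 19.19°
pole (s+100): 100 + j174 → |·| = √(100²+174²) = √40276 ≈ 200.69, ∠ = arctan(174/100) ≈ 60.11°
pole (s+174): 174 + j174 → |·| = √(174²+174²) = √60552 ≈ 246.07, ∠ = arctan(174/174) ≈ 45.00°
pole at origin: |s| = 174, ∠ = 90.00° (in denominator)
|G| = 50 · 1.4035e+05 / 8.5928e+06 ≈ 0.81667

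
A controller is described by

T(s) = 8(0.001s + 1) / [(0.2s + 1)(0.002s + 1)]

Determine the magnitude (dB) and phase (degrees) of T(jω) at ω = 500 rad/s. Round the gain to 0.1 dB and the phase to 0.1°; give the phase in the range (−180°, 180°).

At ω = 500 rad/s:
zero (1 + j500·0.001) = 1 + j0.5 → |·| ≈ 1.118, ∠ ≈ 26.57°
pole (1 + j500·0.2) = 1 + j100 → |·| ≈ 100, ∠ ≈ 89.43°
pole (1 + j500·0.002) = 1 + j1 → |·| ≈ 1.4142, ∠ ≈ 45.00°
|T| = 8 · 1.118 / (100 · 1.4142) ≈ 0.063244
Gain = 20 log₁₀(0.063244) ≈ -23.98 dB
∠T = (26.57°) − (89.43° + 45.00°) = -107.86°

-24.0 dB, -107.9°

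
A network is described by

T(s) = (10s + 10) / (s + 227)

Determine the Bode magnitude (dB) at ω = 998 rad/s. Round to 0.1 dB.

Substitute s = j998:
Numerator: 10(j998) + 10 = 10 + j9980
Denominator: (j998) + 227 = 227 + j998
|N| = √(10² + 9980²) ≈ 9980, ∠N ≈ 89.94°
|D| = √(227² + 998²) ≈ 1023.5, ∠D ≈ 77.19°
|T| = 9980 / 1023.5 ≈ 9.7509
Gain = 20 log₁₀(9.7509) ≈ 19.78 dB

19.8 dB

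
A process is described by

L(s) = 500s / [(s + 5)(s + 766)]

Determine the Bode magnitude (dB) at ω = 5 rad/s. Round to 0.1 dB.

-6.7 dB

At s = jω = j5:
zero at origin: s = j5 → |·| = 5, ∠ = 90.00°
pole (s+5): 5 + j5 → |·| = √(5²+5²) = √50 ≈ 7.0711, ∠ = arctan(5/5) ≈ 45.00°
pole (s+766): 766 + j5 → |·| = √(766²+5²) = √586781 ≈ 766.02, ∠ = arctan(5/766) ≈ 0.37°
|L| = 500 · 5 / 5416.6 ≈ 0.46154
Gain = 20 log₁₀(0.46154) ≈ -6.72 dB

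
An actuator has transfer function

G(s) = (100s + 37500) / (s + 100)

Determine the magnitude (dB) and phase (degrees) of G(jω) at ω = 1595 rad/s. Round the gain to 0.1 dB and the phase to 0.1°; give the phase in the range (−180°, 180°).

40.2 dB, -9.6°

Substitute s = j1595:
Numerator: 100(j1595) + 37500 = 37500 + j159500
Denominator: (j1595) + 100 = 100 + j1595
|N| = √(37500² + 159500²) ≈ 1.6385e+05, ∠N ≈ 76.77°
|D| = √(100² + 1595²) ≈ 1598.1, ∠D ≈ 86.41°
|G| = 1.6385e+05 / 1598.1 ≈ 102.53
Gain = 20 log₁₀(102.53) ≈ 40.22 dB
∠G = 76.77° − 86.41° = -9.64°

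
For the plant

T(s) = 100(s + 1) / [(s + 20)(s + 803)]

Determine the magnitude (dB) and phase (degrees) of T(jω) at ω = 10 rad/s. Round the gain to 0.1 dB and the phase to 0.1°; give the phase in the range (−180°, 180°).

-25.0 dB, 57.0°

At s = jω = j10:
zero (s+1): 1 + j10 → |·| = √(1²+10²) = √101 ≈ 10.05, ∠ = arctan(10/1) ≈ 84.29°
pole (s+20): 20 + j10 → |·| = √(20²+10²) = √500 ≈ 22.361, ∠ = arctan(10/20) ≈ 26.57°
pole (s+803): 803 + j10 → |·| = √(803²+10²) = √644909 ≈ 803.06, ∠ = arctan(10/803) ≈ 0.71°
|T| = 100 · 10.05 / 17957 ≈ 0.055967
Gain = 20 log₁₀(0.055967) ≈ -25.04 dB
∠T = 84.29° − 27.28° = 57.01°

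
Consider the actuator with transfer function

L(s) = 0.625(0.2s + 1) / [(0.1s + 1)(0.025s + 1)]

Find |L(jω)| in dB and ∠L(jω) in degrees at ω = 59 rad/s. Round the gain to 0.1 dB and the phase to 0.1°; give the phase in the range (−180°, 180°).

-3.2 dB, -51.1°

At ω = 59 rad/s:
zero (1 + j59·0.2) = 1 + j11.8 → |·| ≈ 11.842, ∠ ≈ 85.16°
pole (1 + j59·0.1) = 1 + j5.9 → |·| ≈ 5.9841, ∠ ≈ 80.38°
pole (1 + j59·0.025) = 1 + j1.475 → |·| ≈ 1.782, ∠ ≈ 55.86°
|L| = 0.625 · 11.842 / (5.9841 · 1.782) ≈ 0.69406
Gain = 20 log₁₀(0.69406) ≈ -3.17 dB
∠L = (85.16°) − (80.38° + 55.86°) = -51.08°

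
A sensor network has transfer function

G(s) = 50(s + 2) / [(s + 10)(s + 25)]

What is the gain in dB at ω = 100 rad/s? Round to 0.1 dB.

-6.3 dB

At s = jω = j100:
zero (s+2): 2 + j100 → |·| = √(2²+100²) = √10004 ≈ 100.02, ∠ = arctan(100/2) ≈ 88.85°
pole (s+10): 10 + j100 → |·| = √(10²+100²) = √10100 ≈ 100.5, ∠ = arctan(100/10) ≈ 84.29°
pole (s+25): 25 + j100 → |·| = √(25²+100²) = √10625 ≈ 103.08, ∠ = arctan(100/25) ≈ 75.96°
|G| = 50 · 100.02 / 10360 ≈ 0.48272
Gain = 20 log₁₀(0.48272) ≈ -6.33 dB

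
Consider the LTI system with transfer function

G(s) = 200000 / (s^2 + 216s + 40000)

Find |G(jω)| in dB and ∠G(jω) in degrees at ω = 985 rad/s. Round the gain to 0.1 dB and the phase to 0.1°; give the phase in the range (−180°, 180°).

-13.6 dB, -167.1°

At s = jω = j985:
quadratic: (j985)² + 216·j985 + 40000 = -930225 + j212760 → |·| ≈ 9.5425e+05, ∠ ≈ 167.12°
|G| = 200000 / 9.5425e+05 ≈ 0.20959
Gain = 20 log₁₀(0.20959) ≈ -13.57 dB
∠G = 0.00° − 167.12° = -167.12°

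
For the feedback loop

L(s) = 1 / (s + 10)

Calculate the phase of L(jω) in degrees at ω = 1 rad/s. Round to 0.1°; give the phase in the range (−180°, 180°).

Substitute s = j1:
Numerator: 1 = 1 + j0
Denominator: (j1) + 10 = 10 + j1
|N| = √(1² + 0²) ≈ 1, ∠N ≈ 0.00°
|D| = √(10² + 1²) ≈ 10.05, ∠D ≈ 5.71°
∠L = 0.00° − 5.71° = -5.71°

-5.7°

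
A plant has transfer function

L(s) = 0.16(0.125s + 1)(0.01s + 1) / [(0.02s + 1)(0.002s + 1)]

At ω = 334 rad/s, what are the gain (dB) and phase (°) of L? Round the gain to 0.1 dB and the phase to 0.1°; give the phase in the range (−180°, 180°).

9.2 dB, 46.7°

At ω = 334 rad/s:
zero (1 + j334·0.125) = 1 + j41.75 → |·| ≈ 41.762, ∠ ≈ 88.63°
zero (1 + j334·0.01) = 1 + j3.34 → |·| ≈ 3.4865, ∠ ≈ 73.33°
pole (1 + j334·0.02) = 1 + j6.68 → |·| ≈ 6.7544, ∠ ≈ 81.49°
pole (1 + j334·0.002) = 1 + j0.668 → |·| ≈ 1.2026, ∠ ≈ 33.74°
|L| = 0.16 · 41.762 · 3.4865 / (6.7544 · 1.2026) ≈ 2.868
Gain = 20 log₁₀(2.868) ≈ 9.15 dB
∠L = (88.63° + 73.33°) − (81.49° + 33.74°) = 46.73°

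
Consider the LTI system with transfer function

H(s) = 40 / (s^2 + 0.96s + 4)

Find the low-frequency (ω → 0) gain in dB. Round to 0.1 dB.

H(0) = 40 / 4 = 10
20 log₁₀(10) ≈ 20.00 dB

20.0 dB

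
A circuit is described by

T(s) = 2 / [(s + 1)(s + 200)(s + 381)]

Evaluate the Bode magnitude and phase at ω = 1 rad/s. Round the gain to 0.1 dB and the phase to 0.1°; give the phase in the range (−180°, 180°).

-94.6 dB, -45.4°

At s = jω = j1:
pole (s+1): 1 + j1 → |·| = √(1²+1²) = √2 ≈ 1.4142, ∠ = arctan(1/1) ≈ 45.00°
pole (s+200): 200 + j1 → |·| = √(200²+1²) = √40001 ≈ 200, ∠ = arctan(1/200) ≈ 0.29°
pole (s+381): 381 + j1 → |·| = √(381²+1²) = √145162 ≈ 381, ∠ = arctan(1/381) ≈ 0.15°
|T| = 2 / 1.0776e+05 ≈ 1.856e-05
Gain = 20 log₁₀(1.856e-05) ≈ -94.63 dB
∠T = 0.00° − 45.44° = -45.44°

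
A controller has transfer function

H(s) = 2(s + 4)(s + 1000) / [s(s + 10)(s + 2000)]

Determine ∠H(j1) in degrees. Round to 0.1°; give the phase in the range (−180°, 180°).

At s = jω = j1:
zero (s+4): 4 + j1 → |·| = √(4²+1²) = √17 ≈ 4.1231, ∠ = arctan(1/4) ≈ 14.04°
zero (s+1000): 1000 + j1 → |·| = √(1000²+1²) = √1000001 ≈ 1000, ∠ = arctan(1/1000) ≈ 0.06°
pole (s+10): 10 + j1 → |·| = √(10²+1²) = √101 ≈ 10.05, ∠ = arctan(1/10) ≈ 5.71°
pole (s+2000): 2000 + j1 → |·| = √(2000²+1²) = √4000001 ≈ 2000, ∠ = arctan(1/2000) ≈ 0.03°
pole at origin: |s| = 1, ∠ = 90.00° (in denominator)
∠H = 14.10° − 95.74° = -81.64°

-81.6°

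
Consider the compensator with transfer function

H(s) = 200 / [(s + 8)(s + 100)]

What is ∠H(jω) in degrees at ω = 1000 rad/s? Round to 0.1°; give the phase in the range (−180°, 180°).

-173.8°

At s = jω = j1000:
pole (s+8): 8 + j1000 → |·| = √(8²+1000²) = √1000064 ≈ 1000, ∠ = arctan(1000/8) ≈ 89.54°
pole (s+100): 100 + j1000 → |·| = √(100²+1000²) = √1010000 ≈ 1005, ∠ = arctan(1000/100) ≈ 84.29°
∠H = 0.00° − 173.83° = -173.83°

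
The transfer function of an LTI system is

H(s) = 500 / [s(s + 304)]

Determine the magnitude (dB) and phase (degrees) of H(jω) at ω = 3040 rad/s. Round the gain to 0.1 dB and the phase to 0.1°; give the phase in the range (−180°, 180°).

-85.4 dB, -174.3°

At s = jω = j3040:
pole (s+304): 304 + j3040 → |·| = √(304²+3040²) = √9334016 ≈ 3055.2, ∠ = arctan(3040/304) ≈ 84.29°
pole at origin: |s| = 3040, ∠ = 90.00° (in denominator)
|H| = 500 / 9.2878e+06 ≈ 5.3834e-05
Gain = 20 log₁₀(5.3834e-05) ≈ -85.38 dB
∠H = 0.00° − 174.29° = -174.29°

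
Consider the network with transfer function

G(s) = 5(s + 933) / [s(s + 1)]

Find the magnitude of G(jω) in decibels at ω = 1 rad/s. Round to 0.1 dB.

70.4 dB

At s = jω = j1:
zero (s+933): 933 + j1 → |·| = √(933²+1²) = √870490 ≈ 933, ∠ = arctan(1/933) ≈ 0.06°
pole (s+1): 1 + j1 → |·| = √(1²+1²) = √2 ≈ 1.4142, ∠ = arctan(1/1) ≈ 45.00°
pole at origin: |s| = 1, ∠ = 90.00° (in denominator)
|G| = 5 · 933 / 1.4142 ≈ 3298.7
Gain = 20 log₁₀(3298.7) ≈ 70.37 dB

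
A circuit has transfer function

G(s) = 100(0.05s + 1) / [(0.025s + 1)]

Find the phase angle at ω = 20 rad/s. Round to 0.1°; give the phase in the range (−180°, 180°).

18.4°

At ω = 20 rad/s:
zero (1 + j20·0.05) = 1 + j1 → |·| ≈ 1.4142, ∠ ≈ 45.00°
pole (1 + j20·0.025) = 1 + j0.5 → |·| ≈ 1.118, ∠ ≈ 26.57°
∠G = (45.00°) − (26.57°) = 18.43°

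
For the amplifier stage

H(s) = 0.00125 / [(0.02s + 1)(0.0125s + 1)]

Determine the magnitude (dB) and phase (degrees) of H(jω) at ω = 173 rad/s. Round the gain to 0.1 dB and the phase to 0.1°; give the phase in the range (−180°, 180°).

At ω = 173 rad/s:
pole (1 + j173·0.02) = 1 + j3.46 → |·| ≈ 3.6016, ∠ ≈ 73.88°
pole (1 + j173·0.0125) = 1 + j2.1625 → |·| ≈ 2.3825, ∠ ≈ 65.18°
|H| = 0.00125 · 1 / (3.6016 · 2.3825) ≈ 0.00014567
Gain = 20 log₁₀(0.00014567) ≈ -76.73 dB
∠H = (0°) − (73.88° + 65.18°) = -139.06°

-76.7 dB, -139.1°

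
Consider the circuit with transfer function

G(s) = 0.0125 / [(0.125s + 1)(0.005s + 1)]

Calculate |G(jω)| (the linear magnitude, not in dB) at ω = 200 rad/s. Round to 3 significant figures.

0.000353

At ω = 200 rad/s:
pole (1 + j200·0.125) = 1 + j25 → |·| ≈ 25.02, ∠ ≈ 87.71°
pole (1 + j200·0.005) = 1 + j1 → |·| ≈ 1.4142, ∠ ≈ 45.00°
|G| = 0.0125 · 1 / (25.02 · 1.4142) ≈ 0.00035327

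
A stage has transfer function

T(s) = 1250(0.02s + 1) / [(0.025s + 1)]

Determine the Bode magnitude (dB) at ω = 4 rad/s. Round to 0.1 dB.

At ω = 4 rad/s:
zero (1 + j4·0.02) = 1 + j0.08 → |·| ≈ 1.0032, ∠ ≈ 4.57°
pole (1 + j4·0.025) = 1 + j0.1 → |·| ≈ 1.005, ∠ ≈ 5.71°
|T| = 1250 · 1.0032 / (1.005) ≈ 1247.8
Gain = 20 log₁₀(1247.8) ≈ 61.92 dB

61.9 dB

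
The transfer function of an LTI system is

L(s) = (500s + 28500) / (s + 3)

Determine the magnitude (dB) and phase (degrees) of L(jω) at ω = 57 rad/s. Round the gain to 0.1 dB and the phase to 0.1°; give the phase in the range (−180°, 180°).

57.0 dB, -42.0°

Substitute s = j57:
Numerator: 500(j57) + 28500 = 28500 + j28500
Denominator: (j57) + 3 = 3 + j57
|N| = √(28500² + 28500²) ≈ 40305, ∠N ≈ 45.00°
|D| = √(3² + 57²) ≈ 57.079, ∠D ≈ 86.99°
|L| = 40305 / 57.079 ≈ 706.13
Gain = 20 log₁₀(706.13) ≈ 56.98 dB
∠L = 45.00° − 86.99° = -41.99°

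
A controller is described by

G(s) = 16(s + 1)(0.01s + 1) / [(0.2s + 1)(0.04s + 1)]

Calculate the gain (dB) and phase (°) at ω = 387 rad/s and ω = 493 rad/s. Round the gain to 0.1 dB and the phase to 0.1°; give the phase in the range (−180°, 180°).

ω = 387: 26.3 dB, -10.2°; ω = 493: 26.2 dB, -8.1°

At ω = 387 rad/s:
zero (1 + j387·1) = 1 + j387 → |·| ≈ 387, ∠ ≈ 89.85°
zero (1 + j387·0.01) = 1 + j3.87 → |·| ≈ 3.9971, ∠ ≈ 75.51°
pole (1 + j387·0.2) = 1 + j77.4 → |·| ≈ 77.406, ∠ ≈ 89.26°
pole (1 + j387·0.04) = 1 + j15.48 → |·| ≈ 15.512, ∠ ≈ 86.30°
|G| = 16 · 387 · 3.9971 / (77.406 · 15.512) ≈ 20.613
Gain = 20 log₁₀(20.613) ≈ 26.28 dB
∠G = (89.85° + 75.51°) − (89.26° + 86.30°) = -10.20°

At ω = 493 rad/s:
zero (1 + j493·1) = 1 + j493 → |·| ≈ 493, ∠ ≈ 89.88°
zero (1 + j493·0.01) = 1 + j4.93 → |·| ≈ 5.0304, ∠ ≈ 78.53°
pole (1 + j493·0.2) = 1 + j98.6 → |·| ≈ 98.605, ∠ ≈ 89.42°
pole (1 + j493·0.04) = 1 + j19.72 → |·| ≈ 19.745, ∠ ≈ 87.10°
|G| = 16 · 493 · 5.0304 / (98.605 · 19.745) ≈ 20.38
Gain = 20 log₁₀(20.38) ≈ 26.18 dB
∠G = (89.88° + 78.53°) − (89.42° + 87.10°) = -8.11°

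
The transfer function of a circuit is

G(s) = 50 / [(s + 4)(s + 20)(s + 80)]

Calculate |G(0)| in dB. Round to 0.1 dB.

G(0) = 50 / (4·20·80) = 0.0078125
20 log₁₀(0.0078125) ≈ -42.14 dB

-42.1 dB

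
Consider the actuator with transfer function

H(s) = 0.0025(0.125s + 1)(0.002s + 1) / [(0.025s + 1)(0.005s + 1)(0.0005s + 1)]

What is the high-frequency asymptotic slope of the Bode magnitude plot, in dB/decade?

-20 dB/decade

Each pole contributes −20 dB/decade at high frequency; each zero contributes +20 dB/decade.
Net: 2 zero(s) − 3 pole(s) → -20 dB/decade.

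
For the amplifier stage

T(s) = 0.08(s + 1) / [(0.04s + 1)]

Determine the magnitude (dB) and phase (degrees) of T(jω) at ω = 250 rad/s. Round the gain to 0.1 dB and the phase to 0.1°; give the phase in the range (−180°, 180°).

At ω = 250 rad/s:
zero (1 + j250·1) = 1 + j250 → |·| ≈ 250, ∠ ≈ 89.77°
pole (1 + j250·0.04) = 1 + j10 → |·| ≈ 10.05, ∠ ≈ 84.29°
|T| = 0.08 · 250 / (10.05) ≈ 1.99
Gain = 20 log₁₀(1.99) ≈ 5.98 dB
∠T = (89.77°) − (84.29°) = 5.48°

6.0 dB, 5.5°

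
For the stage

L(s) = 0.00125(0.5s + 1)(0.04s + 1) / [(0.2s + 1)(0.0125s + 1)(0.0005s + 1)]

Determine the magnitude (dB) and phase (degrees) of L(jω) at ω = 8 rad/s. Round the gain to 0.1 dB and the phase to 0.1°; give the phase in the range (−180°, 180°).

-50.9 dB, 29.8°

At ω = 8 rad/s:
zero (1 + j8·0.5) = 1 + j4 → |·| ≈ 4.1231, ∠ ≈ 75.96°
zero (1 + j8·0.04) = 1 + j0.32 → |·| ≈ 1.05, ∠ ≈ 17.74°
pole (1 + j8·0.2) = 1 + j1.6 → |·| ≈ 1.8868, ∠ ≈ 57.99°
pole (1 + j8·0.0125) = 1 + j0.1 → |·| ≈ 1.005, ∠ ≈ 5.71°
pole (1 + j8·0.0005) = 1 + j0.004 → |·| ≈ 1, ∠ ≈ 0.23°
|L| = 0.00125 · 4.1231 · 1.05 / (1.8868 · 1.005 · 1) ≈ 0.0028539
Gain = 20 log₁₀(0.0028539) ≈ -50.89 dB
∠L = (75.96° + 17.74°) − (57.99° + 5.71° + 0.23°) = 29.77°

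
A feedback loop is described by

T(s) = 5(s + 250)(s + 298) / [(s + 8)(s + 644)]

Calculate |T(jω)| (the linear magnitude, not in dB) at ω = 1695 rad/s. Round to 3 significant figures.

At s = jω = j1695:
zero (s+250): 250 + j1695 → |·| = √(250²+1695²) = √2935525 ≈ 1713.3, ∠ = arctan(1695/250) ≈ 81.61°
zero (s+298): 298 + j1695 → |·| = √(298²+1695²) = √2961829 ≈ 1721, ∠ = arctan(1695/298) ≈ 80.03°
pole (s+8): 8 + j1695 → |·| = √(8²+1695²) = √2873089 ≈ 1695, ∠ = arctan(1695/8) ≈ 89.73°
pole (s+644): 644 + j1695 → |·| = √(644²+1695²) = √3287761 ≈ 1813.2, ∠ = arctan(1695/644) ≈ 69.20°
|T| = 5 · 2.9486e+06 / 3.0734e+06 ≈ 4.797

4.80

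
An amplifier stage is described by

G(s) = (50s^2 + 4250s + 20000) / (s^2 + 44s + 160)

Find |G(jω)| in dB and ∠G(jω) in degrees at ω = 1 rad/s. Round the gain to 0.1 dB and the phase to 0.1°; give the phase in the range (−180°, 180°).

Substitute s = j1:
Numerator: 50(j1)^2 + 4250(j1) + 20000 = 19950 + j4250
Denominator: (j1)^2 + 44(j1) + 160 = 159 + j44
|N| = √(19950² + 4250²) ≈ 20398, ∠N ≈ 12.03°
|D| = √(159² + 44²) ≈ 164.98, ∠D ≈ 15.47°
|G| = 20398 / 164.98 ≈ 123.64
Gain = 20 log₁₀(123.64) ≈ 41.84 dB
∠G = 12.03° − 15.47° = -3.44°

41.8 dB, -3.4°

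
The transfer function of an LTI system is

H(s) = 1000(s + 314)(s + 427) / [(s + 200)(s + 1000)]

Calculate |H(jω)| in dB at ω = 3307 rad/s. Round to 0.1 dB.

At s = jω = j3307:
zero (s+314): 314 + j3307 → |·| = √(314²+3307²) = √11034845 ≈ 3321.9, ∠ = arctan(3307/314) ≈ 84.58°
zero (s+427): 427 + j3307 → |·| = √(427²+3307²) = √11118578 ≈ 3334.5, ∠ = arctan(3307/427) ≈ 82.64°
pole (s+200): 200 + j3307 → |·| = √(200²+3307²) = √10976249 ≈ 3313, ∠ = arctan(3307/200) ≈ 86.54°
pole (s+1000): 1000 + j3307 → |·| = √(1000²+3307²) = √11936249 ≈ 3454.9, ∠ = arctan(3307/1000) ≈ 73.18°
|H| = 1000 · 1.1077e+07 / 1.1446e+07 ≈ 967.76
Gain = 20 log₁₀(967.76) ≈ 59.72 dB

59.7 dB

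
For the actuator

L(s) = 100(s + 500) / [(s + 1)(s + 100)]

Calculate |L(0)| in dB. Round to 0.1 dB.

L(0) = 100·500 / (1·100) = 500
20 log₁₀(500) ≈ 53.98 dB

54.0 dB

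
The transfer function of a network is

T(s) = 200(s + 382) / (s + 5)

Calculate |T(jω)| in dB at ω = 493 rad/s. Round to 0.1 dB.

48.1 dB

At s = jω = j493:
zero (s+382): 382 + j493 → |·| = √(382²+493²) = √388973 ≈ 623.68, ∠ = arctan(493/382) ≈ 52.23°
pole (s+5): 5 + j493 → |·| = √(5²+493²) = √243074 ≈ 493.03, ∠ = arctan(493/5) ≈ 89.42°
|T| = 200 · 623.68 / 493.03 ≈ 253
Gain = 20 log₁₀(253) ≈ 48.06 dB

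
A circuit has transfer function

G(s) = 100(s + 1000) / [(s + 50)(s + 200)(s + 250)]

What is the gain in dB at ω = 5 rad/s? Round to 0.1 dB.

-28.0 dB

At s = jω = j5:
zero (s+1000): 1000 + j5 → |·| = √(1000²+5²) = √1000025 ≈ 1000, ∠ = arctan(5/1000) ≈ 0.29°
pole (s+50): 50 + j5 → |·| = √(50²+5²) = √2525 ≈ 50.249, ∠ = arctan(5/50) ≈ 5.71°
pole (s+200): 200 + j5 → |·| = √(200²+5²) = √40025 ≈ 200.06, ∠ = arctan(5/200) ≈ 1.43°
pole (s+250): 250 + j5 → |·| = √(250²+5²) = √62525 ≈ 250.05, ∠ = arctan(5/250) ≈ 1.15°
|G| = 100 · 1000 / 2.5137e+06 ≈ 0.039782
Gain = 20 log₁₀(0.039782) ≈ -28.01 dB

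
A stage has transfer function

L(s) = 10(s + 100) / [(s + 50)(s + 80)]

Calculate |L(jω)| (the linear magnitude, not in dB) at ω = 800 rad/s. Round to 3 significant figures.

0.0125

At s = jω = j800:
zero (s+100): 100 + j800 → |·| = √(100²+800²) = √650000 ≈ 806.23, ∠ = arctan(800/100) ≈ 82.87°
pole (s+50): 50 + j800 → |·| = √(50²+800²) = √642500 ≈ 801.56, ∠ = arctan(800/50) ≈ 86.42°
pole (s+80): 80 + j800 → |·| = √(80²+800²) = √646400 ≈ 803.99, ∠ = arctan(800/80) ≈ 84.29°
|L| = 10 · 806.23 / 6.4445e+05 ≈ 0.01251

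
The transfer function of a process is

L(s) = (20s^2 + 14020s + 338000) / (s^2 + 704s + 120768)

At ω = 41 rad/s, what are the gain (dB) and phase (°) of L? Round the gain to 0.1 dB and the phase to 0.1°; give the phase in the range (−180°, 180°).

Substitute s = j41:
Numerator: 20(j41)^2 + 14020(j41) + 338000 = 304380 + j574820
Denominator: (j41)^2 + 704(j41) + 120768 = 119087 + j28864
|N| = √(304380² + 574820²) ≈ 6.5043e+05, ∠N ≈ 62.10°
|D| = √(119087² + 28864²) ≈ 1.2254e+05, ∠D ≈ 13.62°
|L| = 6.5043e+05 / 1.2254e+05 ≈ 5.3079
Gain = 20 log₁₀(5.3079) ≈ 14.50 dB
∠L = 62.10° − 13.62° = 48.48°

14.5 dB, 48.5°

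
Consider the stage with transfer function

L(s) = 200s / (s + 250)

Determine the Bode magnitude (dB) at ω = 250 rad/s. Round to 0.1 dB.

At s = jω = j250:
zero at origin: s = j250 → |·| = 250, ∠ = 90.00°
pole (s+250): 250 + j250 → |·| = √(250²+250²) = √125000 ≈ 353.55, ∠ = arctan(250/250) ≈ 45.00°
|L| = 200 · 250 / 353.55 ≈ 141.42
Gain = 20 log₁₀(141.42) ≈ 43.01 dB

43.0 dB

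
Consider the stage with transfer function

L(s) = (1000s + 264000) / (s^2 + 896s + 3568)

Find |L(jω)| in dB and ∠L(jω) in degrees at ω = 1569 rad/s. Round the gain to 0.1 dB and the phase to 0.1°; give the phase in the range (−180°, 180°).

Substitute s = j1569:
Numerator: 1000(j1569) + 264000 = 264000 + j1569000
Denominator: (j1569)^2 + 896(j1569) + 3568 = -2458193 + j1405824
|N| = √(264000² + 1569000²) ≈ 1.5911e+06, ∠N ≈ 80.45°
|D| = √(2458193² + 1405824²) ≈ 2.8318e+06, ∠D ≈ 150.24°
|L| = 1.5911e+06 / 2.8318e+06 ≈ 0.56187
Gain = 20 log₁₀(0.56187) ≈ -5.01 dB
∠L = 80.45° − 150.24° = -69.79°

-5.0 dB, -69.8°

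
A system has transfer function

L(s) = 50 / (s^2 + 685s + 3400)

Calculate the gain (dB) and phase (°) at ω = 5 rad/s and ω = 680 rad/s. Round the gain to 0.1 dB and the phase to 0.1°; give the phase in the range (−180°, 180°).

Substitute s = j5:
Numerator: 50 = 50 + j0
Denominator: (j5)^2 + 685(j5) + 3400 = 3375 + j3425
|N| = √(50² + 0²) ≈ 50, ∠N ≈ 0.00°
|D| = √(3375² + 3425²) ≈ 4808.5, ∠D ≈ 45.42°
|L| = 50 / 4808.5 ≈ 0.010398
Gain = 20 log₁₀(0.010398) ≈ -39.66 dB
∠L = 0.00° − 45.42° = -45.42°

Substitute s = j680:
Numerator: 50 = 50 + j0
Denominator: (j680)^2 + 685(j680) + 3400 = -459000 + j465800
|N| = √(50² + 0²) ≈ 50, ∠N ≈ 0.00°
|D| = √(459000² + 465800²) ≈ 6.5395e+05, ∠D ≈ 134.58°
|L| = 50 / 6.5395e+05 ≈ 7.6458e-05
Gain = 20 log₁₀(7.6458e-05) ≈ -82.33 dB
∠L = 0.00° − 134.58° = -134.58°

ω = 5: -39.7 dB, -45.4°; ω = 680: -82.3 dB, -134.6°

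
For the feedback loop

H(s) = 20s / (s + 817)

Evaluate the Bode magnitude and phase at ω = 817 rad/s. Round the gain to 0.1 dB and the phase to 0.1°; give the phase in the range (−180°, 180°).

At s = jω = j817:
zero at origin: s = j817 → |·| = 817, ∠ = 90.00°
pole (s+817): 817 + j817 → |·| = √(817²+817²) = √1334978 ≈ 1155.4, ∠ = arctan(817/817) ≈ 45.00°
|H| = 20 · 817 / 1155.4 ≈ 14.142
Gain = 20 log₁₀(14.142) ≈ 23.01 dB
∠H = 90.00° − 45.00° = 45.00°

23.0 dB, 45.0°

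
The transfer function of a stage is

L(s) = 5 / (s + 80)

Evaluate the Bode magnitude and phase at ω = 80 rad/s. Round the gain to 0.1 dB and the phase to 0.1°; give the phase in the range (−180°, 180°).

-27.1 dB, -45.0°

Substitute s = j80:
Numerator: 5 = 5 + j0
Denominator: (j80) + 80 = 80 + j80
|N| = √(5² + 0²) ≈ 5, ∠N ≈ 0.00°
|D| = √(80² + 80²) ≈ 113.14, ∠D ≈ 45.00°
|L| = 5 / 113.14 ≈ 0.044193
Gain = 20 log₁₀(0.044193) ≈ -27.09 dB
∠L = 0.00° − 45.00° = -45.00°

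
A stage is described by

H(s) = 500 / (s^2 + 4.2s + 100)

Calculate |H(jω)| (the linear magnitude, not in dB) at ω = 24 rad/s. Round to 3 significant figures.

1.03

At s = jω = j24:
quadratic: (j24)² + 4.2·j24 + 100 = -476 + j100.8 → |·| ≈ 486.56, ∠ ≈ 168.04°
|H| = 500 / 486.56 ≈ 1.0276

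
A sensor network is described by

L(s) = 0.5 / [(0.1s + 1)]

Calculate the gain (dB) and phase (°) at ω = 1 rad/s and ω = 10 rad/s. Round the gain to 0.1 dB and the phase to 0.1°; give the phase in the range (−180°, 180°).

At ω = 1 rad/s:
pole (1 + j1·0.1) = 1 + j0.1 → |·| ≈ 1.005, ∠ ≈ 5.71°
|L| = 0.5 · 1 / (1.005) ≈ 0.49751
Gain = 20 log₁₀(0.49751) ≈ -6.06 dB
∠L = (0°) − (5.71°) = -5.71°

At ω = 10 rad/s:
pole (1 + j10·0.1) = 1 + j1 → |·| ≈ 1.4142, ∠ ≈ 45.00°
|L| = 0.5 · 1 / (1.4142) ≈ 0.35356
Gain = 20 log₁₀(0.35356) ≈ -9.03 dB
∠L = (0°) − (45.00°) = -45.00°

ω = 1: -6.1 dB, -5.7°; ω = 10: -9.0 dB, -45.0°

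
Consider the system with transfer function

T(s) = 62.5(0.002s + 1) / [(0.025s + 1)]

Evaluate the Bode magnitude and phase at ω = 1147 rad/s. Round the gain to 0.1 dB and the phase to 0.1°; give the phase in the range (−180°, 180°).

14.7 dB, -21.6°

At ω = 1147 rad/s:
zero (1 + j1147·0.002) = 1 + j2.294 → |·| ≈ 2.5025, ∠ ≈ 66.45°
pole (1 + j1147·0.025) = 1 + j28.675 → |·| ≈ 28.692, ∠ ≈ 88.00°
|T| = 62.5 · 2.5025 / (28.692) ≈ 5.4512
Gain = 20 log₁₀(5.4512) ≈ 14.73 dB
∠T = (66.45°) − (88.00°) = -21.55°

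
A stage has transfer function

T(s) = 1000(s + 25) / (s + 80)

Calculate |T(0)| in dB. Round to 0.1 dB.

49.9 dB

T(0) = 1000·25 / (80) = 312.5
20 log₁₀(312.5) ≈ 49.90 dB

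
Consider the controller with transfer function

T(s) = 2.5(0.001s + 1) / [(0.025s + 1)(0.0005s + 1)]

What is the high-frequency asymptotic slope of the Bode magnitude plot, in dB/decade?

-20 dB/decade

Each pole contributes −20 dB/decade at high frequency; each zero contributes +20 dB/decade.
Net: 1 zero(s) − 2 pole(s) → -20 dB/decade.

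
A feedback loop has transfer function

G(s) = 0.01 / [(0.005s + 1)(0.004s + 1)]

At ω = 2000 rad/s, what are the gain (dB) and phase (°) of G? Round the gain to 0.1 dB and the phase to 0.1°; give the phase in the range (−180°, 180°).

-78.2 dB, -167.2°

At ω = 2000 rad/s:
pole (1 + j2000·0.005) = 1 + j10 → |·| ≈ 10.05, ∠ ≈ 84.29°
pole (1 + j2000·0.004) = 1 + j8 → |·| ≈ 8.0623, ∠ ≈ 82.87°
|G| = 0.01 · 1 / (10.05 · 8.0623) ≈ 0.00012342
Gain = 20 log₁₀(0.00012342) ≈ -78.17 dB
∠G = (0°) − (84.29° + 82.87°) = -167.16°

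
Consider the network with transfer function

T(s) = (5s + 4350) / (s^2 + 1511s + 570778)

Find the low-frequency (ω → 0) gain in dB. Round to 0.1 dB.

T(0) = 4350 / 570778 ≈ 0.0076212
20 log₁₀(0.0076212) ≈ -42.36 dB

-42.4 dB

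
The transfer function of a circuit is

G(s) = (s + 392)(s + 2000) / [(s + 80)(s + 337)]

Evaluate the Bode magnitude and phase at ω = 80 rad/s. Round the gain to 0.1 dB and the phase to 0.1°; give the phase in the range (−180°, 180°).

At s = jω = j80:
zero (s+392): 392 + j80 → |·| = √(392²+80²) = √160064 ≈ 400.08, ∠ = arctan(80/392) ≈ 11.53°
zero (s+2000): 2000 + j80 → |·| = √(2000²+80²) = √4006400 ≈ 2001.6, ∠ = arctan(80/2000) ≈ 2.29°
pole (s+80): 80 + j80 → |·| = √(80²+80²) = √12800 ≈ 113.14, ∠ = arctan(80/80) ≈ 45.00°
pole (s+337): 337 + j80 → |·| = √(337²+80²) = √119969 ≈ 346.37, ∠ = arctan(80/337) ≈ 13.35°
|G| = 1 · 8.008e+05 / 39188 ≈ 20.435
Gain = 20 log₁₀(20.435) ≈ 26.21 dB
∠G = 13.82° − 58.35° = -44.53°

26.2 dB, -44.5°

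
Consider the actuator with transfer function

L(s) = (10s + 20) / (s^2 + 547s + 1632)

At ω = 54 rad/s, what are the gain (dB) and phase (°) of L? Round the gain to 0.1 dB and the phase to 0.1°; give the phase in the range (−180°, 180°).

-34.8 dB, -4.6°

Substitute s = j54:
Numerator: 10(j54) + 20 = 20 + j540
Denominator: (j54)^2 + 547(j54) + 1632 = -1284 + j29538
|N| = √(20² + 540²) ≈ 540.37, ∠N ≈ 87.88°
|D| = √(1284² + 29538²) ≈ 29566, ∠D ≈ 92.49°
|L| = 540.37 / 29566 ≈ 0.018277
Gain = 20 log₁₀(0.018277) ≈ -34.76 dB
∠L = 87.88° − 92.49° = -4.61°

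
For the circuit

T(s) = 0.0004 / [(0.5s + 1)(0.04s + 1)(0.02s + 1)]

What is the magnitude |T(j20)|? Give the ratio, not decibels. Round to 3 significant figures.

2.89e-05

At ω = 20 rad/s:
pole (1 + j20·0.5) = 1 + j10 → |·| ≈ 10.05, ∠ ≈ 84.29°
pole (1 + j20·0.04) = 1 + j0.8 → |·| ≈ 1.2806, ∠ ≈ 38.66°
pole (1 + j20·0.02) = 1 + j0.4 → |·| ≈ 1.077, ∠ ≈ 21.80°
|T| = 0.0004 · 1 / (10.05 · 1.2806 · 1.077) ≈ 2.8858e-05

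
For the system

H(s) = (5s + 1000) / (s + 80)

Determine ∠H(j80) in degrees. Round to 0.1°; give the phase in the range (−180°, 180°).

Substitute s = j80:
Numerator: 5(j80) + 1000 = 1000 + j400
Denominator: (j80) + 80 = 80 + j80
|N| = √(1000² + 400²) ≈ 1077, ∠N ≈ 21.80°
|D| = √(80² + 80²) ≈ 113.14, ∠D ≈ 45.00°
∠H = 21.80° − 45.00° = -23.20°

-23.2°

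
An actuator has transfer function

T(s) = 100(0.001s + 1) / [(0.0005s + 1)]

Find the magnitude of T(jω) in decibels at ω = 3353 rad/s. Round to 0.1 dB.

45.1 dB

At ω = 3353 rad/s:
zero (1 + j3353·0.001) = 1 + j3.353 → |·| ≈ 3.4989, ∠ ≈ 73.39°
pole (1 + j3353·0.0005) = 1 + j1.6765 → |·| ≈ 1.9521, ∠ ≈ 59.18°
|T| = 100 · 3.4989 / (1.9521) ≈ 179.24
Gain = 20 log₁₀(179.24) ≈ 45.07 dB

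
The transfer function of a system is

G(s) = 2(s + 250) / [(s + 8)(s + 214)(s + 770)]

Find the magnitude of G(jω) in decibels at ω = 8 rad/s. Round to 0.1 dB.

At s = jω = j8:
zero (s+250): 250 + j8 → |·| = √(250²+8²) = √62564 ≈ 250.13, ∠ = arctan(8/250) ≈ 1.83°
pole (s+8): 8 + j8 → |·| = √(8²+8²) = √128 ≈ 11.314, ∠ = arctan(8/8) ≈ 45.00°
pole (s+214): 214 + j8 → |·| = √(214²+8²) = √45860 ≈ 214.15, ∠ = arctan(8/214) ≈ 2.14°
pole (s+770): 770 + j8 → |·| = √(770²+8²) = √592964 ≈ 770.04, ∠ = arctan(8/770) ≈ 0.60°
|G| = 2 · 250.13 / 1.8657e+06 ≈ 0.00026814
Gain = 20 log₁₀(0.00026814) ≈ -71.43 dB

-71.4 dB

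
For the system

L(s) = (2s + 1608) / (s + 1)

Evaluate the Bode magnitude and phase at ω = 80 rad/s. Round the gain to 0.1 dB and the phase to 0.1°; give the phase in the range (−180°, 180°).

Substitute s = j80:
Numerator: 2(j80) + 1608 = 1608 + j160
Denominator: (j80) + 1 = 1 + j80
|N| = √(1608² + 160²) ≈ 1615.9, ∠N ≈ 5.68°
|D| = √(1² + 80²) ≈ 80.006, ∠D ≈ 89.28°
|L| = 1615.9 / 80.006 ≈ 20.197
Gain = 20 log₁₀(20.197) ≈ 26.11 dB
∠L = 5.68° − 89.28° = -83.60°

26.1 dB, -83.6°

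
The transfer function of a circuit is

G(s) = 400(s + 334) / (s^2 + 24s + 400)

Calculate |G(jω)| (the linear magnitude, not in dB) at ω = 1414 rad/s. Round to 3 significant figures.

0.291

At s = jω = j1414:
zero (s+334): 334 + j1414 → |·| = √(334²+1414²) = √2110952 ≈ 1452.9, ∠ = arctan(1414/334) ≈ 76.71°
quadratic: (j1414)² + 24·j1414 + 400 = -1998996 + j33936 → |·| ≈ 1.9993e+06, ∠ ≈ 179.03°
|G| = 400 · 1452.9 / 1.9993e+06 ≈ 0.29068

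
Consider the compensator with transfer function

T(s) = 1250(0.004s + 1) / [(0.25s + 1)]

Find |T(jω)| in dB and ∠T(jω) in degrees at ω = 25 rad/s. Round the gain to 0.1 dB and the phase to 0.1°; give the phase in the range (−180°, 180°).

At ω = 25 rad/s:
zero (1 + j25·0.004) = 1 + j0.1 → |·| ≈ 1.005, ∠ ≈ 5.71°
pole (1 + j25·0.25) = 1 + j6.25 → |·| ≈ 6.3295, ∠ ≈ 80.91°
|T| = 1250 · 1.005 / (6.3295) ≈ 198.48
Gain = 20 log₁₀(198.48) ≈ 45.95 dB
∠T = (5.71°) − (80.91°) = -75.20°

46.0 dB, -75.2°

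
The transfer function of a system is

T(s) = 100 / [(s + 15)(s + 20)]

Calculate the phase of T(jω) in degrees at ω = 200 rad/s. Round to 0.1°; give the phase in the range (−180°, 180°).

-170.0°

At s = jω = j200:
pole (s+15): 15 + j200 → |·| = √(15²+200²) = √40225 ≈ 200.56, ∠ = arctan(200/15) ≈ 85.71°
pole (s+20): 20 + j200 → |·| = √(20²+200²) = √40400 ≈ 201, ∠ = arctan(200/20) ≈ 84.29°
∠T = 0.00° − 170.00° = -170.00°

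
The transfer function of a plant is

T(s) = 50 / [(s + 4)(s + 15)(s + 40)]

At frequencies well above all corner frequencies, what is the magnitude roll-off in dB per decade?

-60 dB/decade

Each pole contributes −20 dB/decade at high frequency; each zero contributes +20 dB/decade.
Net: 0 zero(s) − 3 pole(s) → -60 dB/decade.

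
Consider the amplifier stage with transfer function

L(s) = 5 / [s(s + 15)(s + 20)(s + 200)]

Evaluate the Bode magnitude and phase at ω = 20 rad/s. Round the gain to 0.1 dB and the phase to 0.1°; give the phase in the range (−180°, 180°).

-115.1 dB, 166.2°

At s = jω = j20:
pole (s+15): 15 + j20 → |·| = √(15²+20²) = √625 ≈ 25, ∠ = arctan(20/15) ≈ 53.13°
pole (s+20): 20 + j20 → |·| = √(20²+20²) = √800 ≈ 28.284, ∠ = arctan(20/20) ≈ 45.00°
pole (s+200): 200 + j20 → |·| = √(200²+20²) = √40400 ≈ 201, ∠ = arctan(20/200) ≈ 5.71°
pole at origin: |s| = 20, ∠ = 90.00° (in denominator)
|L| = 5 / 2.8425e+06 ≈ 1.759e-06
Gain = 20 log₁₀(1.759e-06) ≈ -115.09 dB
∠L = 0.00° − 193.84° = -193.84° ≡ 166.16° (principal value)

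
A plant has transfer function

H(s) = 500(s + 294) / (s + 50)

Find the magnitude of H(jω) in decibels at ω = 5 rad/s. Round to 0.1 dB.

69.3 dB

At s = jω = j5:
zero (s+294): 294 + j5 → |·| = √(294²+5²) = √86461 ≈ 294.04, ∠ = arctan(5/294) ≈ 0.97°
pole (s+50): 50 + j5 → |·| = √(50²+5²) = √2525 ≈ 50.249, ∠ = arctan(5/50) ≈ 5.71°
|H| = 500 · 294.04 / 50.249 ≈ 2925.8
Gain = 20 log₁₀(2925.8) ≈ 69.32 dB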